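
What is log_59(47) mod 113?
73

Baby-step giant-step with step n = ⌈√113⌉ = 11.
Baby steps 59^j mod 113 (j:value) for j=0..10: 0:1, 1:59, 2:91, 3:58, 4:32, 5:80, 6:87, 7:48, 8:7, 9:74, 10:72.
Giant-step multiplier: 59^(-11) ≡ 59^(112-11) = 59^101 ≡ 27 (mod 113).
Giant steps γ_i = 47·27^i mod 113: γ_0=47, γ_1=26, γ_2=24, γ_3=83, γ_4=94, γ_5=52, γ_6=48 (in table at j=7).
x = i·n + j = 6·11 + 7 = 73.
Check: 59^73 ≡ 47 (mod 113).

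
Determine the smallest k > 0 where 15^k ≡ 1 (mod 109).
27

109 is prime, so ord(15) divides φ(109) = 108.
Divisors of 108: 1, 2, 3, 4, 6, 9, 12, 18, 27, 36, 54, 108.
Repeated squaring: 15^1 ≡ 15, 15^2 ≡ 7, 15^4 ≡ 49, 15^8 ≡ 3, 15^16 ≡ 9, 15^32 ≡ 81, 15^64 ≡ 21 (mod 109).
Test 15^d mod 109 for each divisor d in increasing order:
15^1 ≡ 15
15^2 ≡ 7
15^3 = 15^2·15^1 ≡ 105
15^4 ≡ 49
15^6 = 15^4·15^2 ≡ 16
15^9 = 15^8·15^1 ≡ 45
15^12 = 15^8·15^4 ≡ 38
15^18 = 15^16·15^2 ≡ 63
15^27 = 15^16·15^8·15^2·15^1 ≡ 1  ← first divisor giving 1
The order is 27.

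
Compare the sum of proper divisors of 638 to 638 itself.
deficient

Proper divisors of 638: sum = 1 + 2 + 11 + 22 + 29 + 58 + 319 = 442
Since 442 < 638, 638 is deficient.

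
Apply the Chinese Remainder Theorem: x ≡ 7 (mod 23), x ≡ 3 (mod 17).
122

Using Chinese Remainder Theorem:
M = 23 × 17 = 391
M1 = 17, M2 = 23
y1 = 17^(-1) mod 23 = 19
y2 = 23^(-1) mod 17 = 3
x = (7×17×19 + 3×23×3) mod 391 = 122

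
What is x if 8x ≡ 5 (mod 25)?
x ≡ 10 (mod 25)

gcd(8, 25) = 1, which divides 5, so solutions exist.
Find 8^(-1) mod 25 by the extended Euclidean algorithm:
25 = 3 × 8 + 1  ⟹  1 = (1)·25 + (-3)·8
So (-3)·8 ≡ 1 (mod 25), i.e. 8^(-1) ≡ -3 ≡ 22 (mod 25).
x ≡ 22 × 5 = 110 ≡ 10 (mod 25).
Check: 8 × 10 = 80 ≡ 5 (mod 25).
Unique solution: x ≡ 10 (mod 25)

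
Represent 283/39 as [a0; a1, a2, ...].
[7; 3, 1, 9]

Euclidean algorithm steps:
283 = 7 × 39 + 10
39 = 3 × 10 + 9
10 = 1 × 9 + 1
9 = 9 × 1 + 0
Continued fraction: [7; 3, 1, 9]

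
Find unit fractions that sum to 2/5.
1/3 + 1/15

Greedy algorithm:
2/5: ceiling(5/2) = 3, use 1/3
1/15: ceiling(15/1) = 15, use 1/15
Result: 2/5 = 1/3 + 1/15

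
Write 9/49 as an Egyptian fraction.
1/6 + 1/59 + 1/17346

Greedy algorithm:
9/49: ceiling(49/9) = 6, use 1/6
5/294: ceiling(294/5) = 59, use 1/59
1/17346: ceiling(17346/1) = 17346, use 1/17346
Result: 9/49 = 1/6 + 1/59 + 1/17346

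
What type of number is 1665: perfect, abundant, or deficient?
deficient

Proper divisors of 1665: sum = 1 + 3 + 5 + 9 + 15 + 37 + 45 + 111 + 185 + 333 + 555 = 1299
Since 1299 < 1665, 1665 is deficient.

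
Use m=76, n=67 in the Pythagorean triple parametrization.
(1287, 10184, 10265)

Euclid's formula: a = m² - n², b = 2mn, c = m² + n²
m = 76, n = 67
a = 76² - 67² = 5776 - 4489 = 1287
b = 2 × 76 × 67 = 10184
c = 76² + 67² = 5776 + 4489 = 10265
Verification: 1287² + 10184² = 1656369 + 103713856 = 105370225 = 10265² ✓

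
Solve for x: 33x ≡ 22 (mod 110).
x ≡ 4 (mod 10)

gcd(33, 110) = 11, which divides 22, so solutions exist.
Divide through by 11: 3x ≡ 2 (mod 10).
Find 3^(-1) mod 10 by the extended Euclidean algorithm:
10 = 3 × 3 + 1  ⟹  1 = (1)·10 + (-3)·3
So (-3)·3 ≡ 1 (mod 10), i.e. 3^(-1) ≡ -3 ≡ 7 (mod 10).
x ≡ 7 × 2 = 14 ≡ 4 (mod 10).
Check: 33 × 4 = 132 ≡ 22 (mod 110).
x ≡ 4 (mod 10), giving 11 solutions mod 110.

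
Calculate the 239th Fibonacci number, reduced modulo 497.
260

Matrix identity: Q^n = [[F_(n+1), F_n], [F_n, F_(n-1)]] with Q = [[1,1],[1,0]].
n = 239 = 11101111₂. Square-and-multiply, entries mod 497:
Q^1 = [[1,1],[1,0]]
Q^3 = (Q^1)²·Q = [[3,2],[2,1]]
Q^7 = (Q^3)²·Q = [[21,13],[13,8]]
Q^14 = (Q^7)² = [[113,377],[377,233]]
Q^29 = (Q^14)²·Q = [[62,331],[331,228]]
Q^59 = (Q^29)²·Q = [[158,89],[89,69]]
Q^119 = (Q^59)²·Q = [[406,83],[83,323]]
Q^239 = (Q^119)²·Q = [[133,260],[260,370]]
F_239 mod 497 = Q^239[0][1] = 260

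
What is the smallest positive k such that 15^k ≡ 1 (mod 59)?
29

59 is prime, so ord(15) divides φ(59) = 58.
Divisors of 58: 1, 2, 29, 58.
Repeated squaring: 15^1 ≡ 15, 15^2 ≡ 48, 15^4 ≡ 3, 15^8 ≡ 9, 15^16 ≡ 22, 15^32 ≡ 12 (mod 59).
Test 15^d mod 59 for each divisor d in increasing order:
15^1 ≡ 15
15^2 ≡ 48
15^29 = 15^16·15^8·15^4·15^1 ≡ 1  ← first divisor giving 1
The order is 29.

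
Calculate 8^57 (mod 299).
294

Repeated squaring. Binary of 57 = 111001.
8^1 ≡ 8 (mod 299); 8^2 ≡ 64 (mod 299); 8^4 ≡ 209 (mod 299); 8^8 ≡ 27 (mod 299); 8^16 ≡ 131 (mod 299); 8^32 ≡ 118 (mod 299)
8^57 = 8^1 × 8^8 × 8^16 × 8^32 ≡ 294 (mod 299)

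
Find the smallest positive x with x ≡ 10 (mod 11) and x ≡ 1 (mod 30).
241

Using Chinese Remainder Theorem:
M = 11 × 30 = 330
M1 = 30, M2 = 11
y1 = 30^(-1) mod 11 = 7
y2 = 11^(-1) mod 30 = 11
x = (10×30×7 + 1×11×11) mod 330 = 241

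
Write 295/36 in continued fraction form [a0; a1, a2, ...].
[8; 5, 7]

Euclidean algorithm steps:
295 = 8 × 36 + 7
36 = 5 × 7 + 1
7 = 7 × 1 + 0
Continued fraction: [8; 5, 7]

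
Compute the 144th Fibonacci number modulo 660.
168

Matrix identity: Q^n = [[F_(n+1), F_n], [F_n, F_(n-1)]] with Q = [[1,1],[1,0]].
n = 144 = 10010000₂. Square-and-multiply, entries mod 660:
Q^1 = [[1,1],[1,0]]
Q^2 = (Q^1)² = [[2,1],[1,1]]
Q^4 = (Q^2)² = [[5,3],[3,2]]
Q^9 = (Q^4)²·Q = [[55,34],[34,21]]
Q^18 = (Q^9)² = [[221,604],[604,277]]
Q^36 = (Q^18)² = [[497,492],[492,5]]
Q^72 = (Q^36)² = [[13,144],[144,529]]
Q^144 = (Q^72)² = [[445,168],[168,277]]
F_144 mod 660 = Q^144[0][1] = 168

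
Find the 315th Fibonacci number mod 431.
126

Matrix identity: Q^n = [[F_(n+1), F_n], [F_n, F_(n-1)]] with Q = [[1,1],[1,0]].
n = 315 = 100111011₂. Square-and-multiply, entries mod 431:
Q^1 = [[1,1],[1,0]]
Q^2 = (Q^1)² = [[2,1],[1,1]]
Q^4 = (Q^2)² = [[5,3],[3,2]]
Q^9 = (Q^4)²·Q = [[55,34],[34,21]]
Q^19 = (Q^9)²·Q = [[300,302],[302,429]]
Q^39 = (Q^19)²·Q = [[101,184],[184,348]]
Q^78 = (Q^39)² = [[95,295],[295,231]]
Q^157 = (Q^78)²·Q = [[425,368],[368,57]]
Q^315 = (Q^157)²·Q = [[361,126],[126,235]]
F_315 mod 431 = Q^315[0][1] = 126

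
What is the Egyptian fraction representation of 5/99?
1/20 + 1/1980

Greedy algorithm:
5/99: ceiling(99/5) = 20, use 1/20
1/1980: ceiling(1980/1) = 1980, use 1/1980
Result: 5/99 = 1/20 + 1/1980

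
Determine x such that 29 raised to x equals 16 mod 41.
32

Baby-step giant-step with step n = ⌈√41⌉ = 7.
Baby steps 29^j mod 41 (j:value) for j=0..6: 0:1, 1:29, 2:21, 3:35, 4:31, 5:38, 6:36.
Giant-step multiplier: 29^(-7) ≡ 29^(40-7) = 29^33 ≡ 13 (mod 41).
Giant steps γ_i = 16·13^i mod 41: γ_0=16, γ_1=3, γ_2=39, γ_3=15, γ_4=31 (in table at j=4).
x = i·n + j = 4·7 + 4 = 32.
Check: 29^32 ≡ 16 (mod 41).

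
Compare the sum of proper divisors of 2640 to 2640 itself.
abundant

Proper divisors of 2640: sum = 1 + 2 + 3 + 4 + 5 + 6 + 8 + 10 + ... + 528 + 660 + 880 + 1320 (39 divisors) = 6288
Since 6288 > 2640, 2640 is abundant.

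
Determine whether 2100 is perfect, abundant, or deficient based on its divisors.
abundant

Proper divisors of 2100: sum = 1 + 2 + 3 + 4 + 5 + 6 + 7 + 10 + ... + 420 + 525 + 700 + 1050 (35 divisors) = 4844
Since 4844 > 2100, 2100 is abundant.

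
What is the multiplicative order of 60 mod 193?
64

193 is prime, so ord(60) divides φ(193) = 192.
Divisors of 192: 1, 2, 3, 4, 6, 8, 12, 16, 24, 32, 48, 64, 96, 192.
Repeated squaring: 60^1 ≡ 60, 60^2 ≡ 126, 60^4 ≡ 50, 60^8 ≡ 184, 60^16 ≡ 81, 60^32 ≡ 192, 60^64 ≡ 1, 60^128 ≡ 1 (mod 193).
Test 60^d mod 193 for each divisor d in increasing order:
60^1 ≡ 60
60^2 ≡ 126
60^3 = 60^2·60^1 ≡ 33
60^4 ≡ 50
60^6 = 60^4·60^2 ≡ 124
60^8 ≡ 184
60^12 = 60^8·60^4 ≡ 129
60^16 ≡ 81
60^24 = 60^16·60^8 ≡ 43
60^32 ≡ 192
60^48 = 60^32·60^16 ≡ 112
60^64 ≡ 1  ← first divisor giving 1
The order is 64.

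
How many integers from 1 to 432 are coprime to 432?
144

432 = 2^4 × 3^3
φ(n) = n × ∏(1 - 1/p) for each prime p dividing n
φ(432) = 432 × (1 - 1/2) × (1 - 1/3) = 144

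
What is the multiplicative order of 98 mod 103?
51

103 is prime, so ord(98) divides φ(103) = 102.
Divisors of 102: 1, 2, 3, 6, 17, 34, 51, 102.
Repeated squaring: 98^1 ≡ 98, 98^2 ≡ 25, 98^4 ≡ 7, 98^8 ≡ 49, 98^16 ≡ 32, 98^32 ≡ 97, 98^64 ≡ 36 (mod 103).
Test 98^d mod 103 for each divisor d in increasing order:
98^1 ≡ 98
98^2 ≡ 25
98^3 = 98^2·98^1 ≡ 81
98^6 = 98^4·98^2 ≡ 72
98^17 = 98^16·98^1 ≡ 46
98^34 = 98^32·98^2 ≡ 56
98^51 = 98^32·98^16·98^2·98^1 ≡ 1  ← first divisor giving 1
The order is 51.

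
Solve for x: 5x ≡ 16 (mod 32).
x ≡ 16 (mod 32)

gcd(5, 32) = 1, which divides 16, so solutions exist.
Find 5^(-1) mod 32 by the extended Euclidean algorithm:
32 = 6 × 5 + 2  ⟹  2 = (1)·32 + (-6)·5
5 = 2 × 2 + 1  ⟹  1 = (-2)·32 + (13)·5
So (13)·5 ≡ 1 (mod 32), i.e. 5^(-1) ≡ 13 (mod 32).
x ≡ 13 × 16 = 208 ≡ 16 (mod 32).
Check: 5 × 16 = 80 ≡ 16 (mod 32).
Unique solution: x ≡ 16 (mod 32)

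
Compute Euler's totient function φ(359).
358

359 = 359
φ(n) = n × ∏(1 - 1/p) for each prime p dividing n
φ(359) = 359 × (1 - 1/359) = 358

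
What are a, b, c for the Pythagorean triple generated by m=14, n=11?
(75, 308, 317)

Euclid's formula: a = m² - n², b = 2mn, c = m² + n²
m = 14, n = 11
a = 14² - 11² = 196 - 121 = 75
b = 2 × 14 × 11 = 308
c = 14² + 11² = 196 + 121 = 317
Verification: 75² + 308² = 5625 + 94864 = 100489 = 317² ✓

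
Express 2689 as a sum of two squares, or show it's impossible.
33² + 40² (a=33, b=40)

Factorization: 2689 = 2689
By Fermat: n is sum of two squares iff every prime p ≡ 3 (mod 4) appears to even power.
All primes ≡ 3 (mod 4) appear to even power.
Search a = 0, 1, 2, … for 2689 - a² a perfect square: first hit at a = 33: 2689 - 1089 = 1600 = 40².
2689 = 33² + 40² = 1089 + 1600 ✓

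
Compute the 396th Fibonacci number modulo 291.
3

Matrix identity: Q^n = [[F_(n+1), F_n], [F_n, F_(n-1)]] with Q = [[1,1],[1,0]].
n = 396 = 110001100₂. Square-and-multiply, entries mod 291:
Q^1 = [[1,1],[1,0]]
Q^3 = (Q^1)²·Q = [[3,2],[2,1]]
Q^6 = (Q^3)² = [[13,8],[8,5]]
Q^12 = (Q^6)² = [[233,144],[144,89]]
Q^24 = (Q^12)² = [[238,99],[99,139]]
Q^49 = (Q^24)²·Q = [[172,97],[97,75]]
Q^99 = (Q^49)²·Q = [[96,290],[290,97]]
Q^198 = (Q^99)² = [[196,98],[98,98]]
Q^396 = (Q^198)² = [[5,3],[3,2]]
F_396 mod 291 = Q^396[0][1] = 3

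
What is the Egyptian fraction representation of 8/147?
1/19 + 1/559 + 1/780644 + 1/1218809328828

Greedy algorithm:
8/147: ceiling(147/8) = 19, use 1/19
5/2793: ceiling(2793/5) = 559, use 1/559
2/1561287: ceiling(1561287/2) = 780644, use 1/780644
1/1218809328828: ceiling(1218809328828/1) = 1218809328828, use 1/1218809328828
Result: 8/147 = 1/19 + 1/559 + 1/780644 + 1/1218809328828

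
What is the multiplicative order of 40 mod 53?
26

53 is prime, so ord(40) divides φ(53) = 52.
Divisors of 52: 1, 2, 4, 13, 26, 52.
Repeated squaring: 40^1 ≡ 40, 40^2 ≡ 10, 40^4 ≡ 47, 40^8 ≡ 36, 40^16 ≡ 24, 40^32 ≡ 46 (mod 53).
Test 40^d mod 53 for each divisor d in increasing order:
40^1 ≡ 40
40^2 ≡ 10
40^4 ≡ 47
40^13 = 40^8·40^4·40^1 ≡ 52
40^26 = 40^16·40^8·40^2 ≡ 1  ← first divisor giving 1
The order is 26.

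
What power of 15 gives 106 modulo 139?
96

Baby-step giant-step with step n = ⌈√139⌉ = 12.
Baby steps 15^j mod 139 (j:value) for j=0..11: 0:1, 1:15, 2:86, 3:39, 4:29, 5:18, 6:131, 7:19, 8:7, 9:105, 10:46, 11:134.
Giant-step multiplier: 15^(-12) ≡ 15^(138-12) = 15^126 ≡ 63 (mod 139).
Giant steps γ_i = 106·63^i mod 139: γ_0=106, γ_1=6, γ_2=100, γ_3=45, γ_4=55, γ_5=129, γ_6=65, γ_7=64, γ_8=1 (in table at j=0).
x = i·n + j = 8·12 + 0 = 96.
Check: 15^96 ≡ 106 (mod 139).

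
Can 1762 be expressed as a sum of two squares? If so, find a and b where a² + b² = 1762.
9² + 41² (a=9, b=41)

Factorization: 1762 = 2 × 881
By Fermat: n is sum of two squares iff every prime p ≡ 3 (mod 4) appears to even power.
All primes ≡ 3 (mod 4) appear to even power.
Search a = 0, 1, 2, … for 1762 - a² a perfect square: first hit at a = 9: 1762 - 81 = 1681 = 41².
1762 = 9² + 41² = 81 + 1681 ✓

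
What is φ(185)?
144

185 = 5 × 37
φ(n) = n × ∏(1 - 1/p) for each prime p dividing n
φ(185) = 185 × (1 - 1/5) × (1 - 1/37) = 144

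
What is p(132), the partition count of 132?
6620830889

p(n) counts ways to write n as a sum of positive integers (order ignored).
Euler's pentagonal recurrence: p(k) = p(k-1) + p(k-2) - p(k-5) - p(k-7) + p(k-12) + p(k-15) - ... (offsets j(3j∓1)/2, signs ++--, p(0)=1, p(<0)=0).
DP table for k = 0..131: p(0)=1, p(1)=1, p(2)=2, p(3)=3, p(4)=5, p(5)=7, p(6)=11, p(7)=15, p(8)=22, p(9)=30, p(10)=42, p(11)=56, p(12)=77, p(13)=101, p(14)=135, p(15)=176, p(16)=231, p(17)=297, p(18)=385, p(19)=490, p(20)=627, p(21)=792, p(22)=1002, p(23)=1255, p(24)=1575, p(25)=1958, p(26)=2436, p(27)=3010, p(28)=3718, p(29)=4565, p(30)=5604, p(31)=6842, p(32)=8349, p(33)=10143, p(34)=12310, p(35)=14883, p(36)=17977, p(37)=21637, p(38)=26015, p(39)=31185, p(40)=37338, p(41)=44583, p(42)=53174, p(43)=63261, p(44)=75175, p(45)=89134, p(46)=105558, p(47)=124754, p(48)=147273, p(49)=173525, p(50)=204226, p(51)=239943, p(52)=281589, p(53)=329931, p(54)=386155, p(55)=451276, p(56)=526823, p(57)=614154, p(58)=715220, p(59)=831820, p(60)=966467, p(61)=1121505, p(62)=1300156, p(63)=1505499, p(64)=1741630, p(65)=2012558, p(66)=2323520, p(67)=2679689, p(68)=3087735, p(69)=3554345, p(70)=4087968, p(71)=4697205, p(72)=5392783, p(73)=6185689, p(74)=7089500, p(75)=8118264, p(76)=9289091, p(77)=10619863, p(78)=12132164, p(79)=13848650, p(80)=15796476, p(81)=18004327, p(82)=20506255, p(83)=23338469, p(84)=26543660, p(85)=30167357, p(86)=34262962, p(87)=38887673, p(88)=44108109, p(89)=49995925, p(90)=56634173, p(91)=64112359, p(92)=72533807, p(93)=82010177, p(94)=92669720, p(95)=104651419, p(96)=118114304, p(97)=133230930, p(98)=150198136, p(99)=169229875, p(100)=190569292, p(101)=214481126, p(102)=241265379, p(103)=271248950, p(104)=304801365, p(105)=342325709, p(106)=384276336, p(107)=431149389, p(108)=483502844, p(109)=541946240, p(110)=607163746, p(111)=679903203, p(112)=761002156, p(113)=851376628, p(114)=952050665, p(115)=1064144451, p(116)=1188908248, p(117)=1327710076, p(118)=1482074143, p(119)=1653668665, p(120)=1844349560, p(121)=2056148051, p(122)=2291320912, p(123)=2552338241, p(124)=2841940500, p(125)=3163127352, p(126)=3519222692, p(127)=3913864295, p(128)=4351078600, p(129)=4835271870, p(130)=5371315400, p(131)=5964539504.
Final step: p(132) = p(131) + p(130) - p(127) - p(125) + p(120) + p(117) - p(110) - p(106) + p(97) + p(92) - p(81) - p(75) + p(62) + p(55) - p(40) - p(32) + p(15) + p(6)
= 5964539504 + 5371315400 - 3913864295 - 3163127352 + 1844349560 + 1327710076 - 607163746 - 384276336 + 133230930 + 72533807 - 18004327 - 8118264 + 1300156 + 451276 - 37338 - 8349 + 176 + 11
= 6620830889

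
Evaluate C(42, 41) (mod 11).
9

Using Lucas' theorem:
Write n=42 and k=41 in base 11:
n in base 11: [3, 9]
k in base 11: [3, 8]
C(42,41) mod 11 = ∏ C(n_i, k_i) mod 11
Digit binomials (mod 11): C(3,3) = 1; C(9,8) = 9
Product: 1 × 9 = 9 ≡ 9 (mod 11)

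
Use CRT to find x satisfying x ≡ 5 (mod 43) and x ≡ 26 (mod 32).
1338

Using Chinese Remainder Theorem:
M = 43 × 32 = 1376
M1 = 32, M2 = 43
y1 = 32^(-1) mod 43 = 39
y2 = 43^(-1) mod 32 = 3
x = (5×32×39 + 26×43×3) mod 1376 = 1338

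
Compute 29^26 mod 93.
64

Repeated squaring. Binary of 26 = 11010.
29^1 ≡ 29 (mod 93); 29^2 ≡ 4 (mod 93); 29^4 ≡ 16 (mod 93); 29^8 ≡ 70 (mod 93); 29^16 ≡ 64 (mod 93)
29^26 = 29^2 × 29^8 × 29^16 ≡ 64 (mod 93)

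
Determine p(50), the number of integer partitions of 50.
204226

p(n) counts ways to write n as a sum of positive integers (order ignored).
Euler's pentagonal recurrence: p(k) = p(k-1) + p(k-2) - p(k-5) - p(k-7) + p(k-12) + p(k-15) - ... (offsets j(3j∓1)/2, signs ++--, p(0)=1, p(<0)=0).
DP table for k = 0..49: p(0)=1, p(1)=1, p(2)=2, p(3)=3, p(4)=5, p(5)=7, p(6)=11, p(7)=15, p(8)=22, p(9)=30, p(10)=42, p(11)=56, p(12)=77, p(13)=101, p(14)=135, p(15)=176, p(16)=231, p(17)=297, p(18)=385, p(19)=490, p(20)=627, p(21)=792, p(22)=1002, p(23)=1255, p(24)=1575, p(25)=1958, p(26)=2436, p(27)=3010, p(28)=3718, p(29)=4565, p(30)=5604, p(31)=6842, p(32)=8349, p(33)=10143, p(34)=12310, p(35)=14883, p(36)=17977, p(37)=21637, p(38)=26015, p(39)=31185, p(40)=37338, p(41)=44583, p(42)=53174, p(43)=63261, p(44)=75175, p(45)=89134, p(46)=105558, p(47)=124754, p(48)=147273, p(49)=173525.
Final step: p(50) = p(49) + p(48) - p(45) - p(43) + p(38) + p(35) - p(28) - p(24) + p(15) + p(10)
= 173525 + 147273 - 89134 - 63261 + 26015 + 14883 - 3718 - 1575 + 176 + 42
= 204226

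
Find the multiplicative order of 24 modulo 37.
36

37 is prime, so ord(24) divides φ(37) = 36.
Divisors of 36: 1, 2, 3, 4, 6, 9, 12, 18, 36.
Repeated squaring: 24^1 ≡ 24, 24^2 ≡ 21, 24^4 ≡ 34, 24^8 ≡ 9, 24^16 ≡ 7, 24^32 ≡ 12 (mod 37).
Test 24^d mod 37 for each divisor d in increasing order:
24^1 ≡ 24
24^2 ≡ 21
24^3 = 24^2·24^1 ≡ 23
24^4 ≡ 34
24^6 = 24^4·24^2 ≡ 11
24^9 = 24^8·24^1 ≡ 31
24^12 = 24^8·24^4 ≡ 10
24^18 = 24^16·24^2 ≡ 36
24^36 = 24^32·24^4 ≡ 1  ← first divisor giving 1
The order is 36.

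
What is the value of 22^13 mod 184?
160

Repeated squaring. Binary of 13 = 1101.
22^1 ≡ 22 (mod 184); 22^2 ≡ 116 (mod 184); 22^4 ≡ 24 (mod 184); 22^8 ≡ 24 (mod 184)
22^13 = 22^1 × 22^4 × 22^8 ≡ 160 (mod 184)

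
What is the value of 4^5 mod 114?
112

Repeated squaring. Binary of 5 = 101.
4^1 ≡ 4 (mod 114); 4^2 ≡ 16 (mod 114); 4^4 ≡ 28 (mod 114)
4^5 = 4^1 × 4^4 ≡ 112 (mod 114)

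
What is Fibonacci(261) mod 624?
242

Matrix identity: Q^n = [[F_(n+1), F_n], [F_n, F_(n-1)]] with Q = [[1,1],[1,0]].
n = 261 = 100000101₂. Square-and-multiply, entries mod 624:
Q^1 = [[1,1],[1,0]]
Q^2 = (Q^1)² = [[2,1],[1,1]]
Q^4 = (Q^2)² = [[5,3],[3,2]]
Q^8 = (Q^4)² = [[34,21],[21,13]]
Q^16 = (Q^8)² = [[349,363],[363,610]]
Q^32 = (Q^16)² = [[226,549],[549,301]]
Q^65 = (Q^32)²·Q = [[328,541],[541,411]]
Q^130 = (Q^65)² = [[281,439],[439,466]]
Q^261 = (Q^130)²·Q = [[575,242],[242,333]]
F_261 mod 624 = Q^261[0][1] = 242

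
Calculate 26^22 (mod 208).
0

Repeated squaring. Binary of 22 = 10110.
26^1 ≡ 26 (mod 208); 26^2 ≡ 52 (mod 208); 26^4 ≡ 0 (mod 208); 26^8 ≡ 0 (mod 208); 26^16 ≡ 0 (mod 208)
26^22 = 26^2 × 26^4 × 26^16 ≡ 0 (mod 208)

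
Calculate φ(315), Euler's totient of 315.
144

315 = 3^2 × 5 × 7
φ(n) = n × ∏(1 - 1/p) for each prime p dividing n
φ(315) = 315 × (1 - 1/3) × (1 - 1/5) × (1 - 1/7) = 144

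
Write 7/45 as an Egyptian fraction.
1/7 + 1/79 + 1/24885

Greedy algorithm:
7/45: ceiling(45/7) = 7, use 1/7
4/315: ceiling(315/4) = 79, use 1/79
1/24885: ceiling(24885/1) = 24885, use 1/24885
Result: 7/45 = 1/7 + 1/79 + 1/24885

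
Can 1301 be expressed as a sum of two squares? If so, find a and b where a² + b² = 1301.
25² + 26² (a=25, b=26)

Factorization: 1301 = 1301
By Fermat: n is sum of two squares iff every prime p ≡ 3 (mod 4) appears to even power.
All primes ≡ 3 (mod 4) appear to even power.
Search a = 0, 1, 2, … for 1301 - a² a perfect square: first hit at a = 25: 1301 - 625 = 676 = 26².
1301 = 25² + 26² = 625 + 676 ✓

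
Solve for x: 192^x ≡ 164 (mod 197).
140

Baby-step giant-step with step n = ⌈√197⌉ = 15.
Baby steps 192^j mod 197 (j:value) for j=0..14: 0:1, 1:192, 2:25, 3:72, 4:34, 5:27, 6:62, 7:84, 8:171, 9:130, 10:138, 11:98, 12:101, 13:86, 14:161.
Giant-step multiplier: 192^(-15) ≡ 192^(196-15) = 192^181 ≡ 139 (mod 197).
Giant steps γ_i = 164·139^i mod 197: γ_0=164, γ_1=141, γ_2=96, γ_3=145, γ_4=61, γ_5=8, γ_6=127, γ_7=120, γ_8=132, γ_9=27 (in table at j=5).
x = i·n + j = 9·15 + 5 = 140.
Check: 192^140 ≡ 164 (mod 197).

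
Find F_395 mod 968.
489

Matrix identity: Q^n = [[F_(n+1), F_n], [F_n, F_(n-1)]] with Q = [[1,1],[1,0]].
n = 395 = 110001011₂. Square-and-multiply, entries mod 968:
Q^1 = [[1,1],[1,0]]
Q^3 = (Q^1)²·Q = [[3,2],[2,1]]
Q^6 = (Q^3)² = [[13,8],[8,5]]
Q^12 = (Q^6)² = [[233,144],[144,89]]
Q^24 = (Q^12)² = [[489,872],[872,585]]
Q^49 = (Q^24)²·Q = [[33,529],[529,472]]
Q^98 = (Q^49)² = [[210,945],[945,233]]
Q^197 = (Q^98)²·Q = [[560,101],[101,459]]
Q^395 = (Q^197)²·Q = [[800,489],[489,311]]
F_395 mod 968 = Q^395[0][1] = 489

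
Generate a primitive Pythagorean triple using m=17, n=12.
(145, 408, 433)

Euclid's formula: a = m² - n², b = 2mn, c = m² + n²
m = 17, n = 12
a = 17² - 12² = 289 - 144 = 145
b = 2 × 17 × 12 = 408
c = 17² + 12² = 289 + 144 = 433
Verification: 145² + 408² = 21025 + 166464 = 187489 = 433² ✓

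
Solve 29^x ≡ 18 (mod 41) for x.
8

Baby-step giant-step with step n = ⌈√41⌉ = 7.
Baby steps 29^j mod 41 (j:value) for j=0..6: 0:1, 1:29, 2:21, 3:35, 4:31, 5:38, 6:36.
Giant-step multiplier: 29^(-7) ≡ 29^(40-7) = 29^33 ≡ 13 (mod 41).
Giant steps γ_i = 18·13^i mod 41: γ_0=18, γ_1=29 (in table at j=1).
x = i·n + j = 1·7 + 1 = 8.
Check: 29^8 ≡ 18 (mod 41).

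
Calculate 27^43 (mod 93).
60

Repeated squaring. Binary of 43 = 101011.
27^1 ≡ 27 (mod 93); 27^2 ≡ 78 (mod 93); 27^4 ≡ 39 (mod 93); 27^8 ≡ 33 (mod 93); 27^16 ≡ 66 (mod 93); 27^32 ≡ 78 (mod 93)
27^43 = 27^1 × 27^2 × 27^8 × 27^32 ≡ 60 (mod 93)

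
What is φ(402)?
132

402 = 2 × 3 × 67
φ(n) = n × ∏(1 - 1/p) for each prime p dividing n
φ(402) = 402 × (1 - 1/2) × (1 - 1/3) × (1 - 1/67) = 132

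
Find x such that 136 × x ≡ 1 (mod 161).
103

gcd(136, 161) = 1, so the inverse exists.
Extended Euclidean algorithm on (161, 136):
161 = 1 × 136 + 25  ⟹  25 = (1)·161 + (-1)·136
136 = 5 × 25 + 11  ⟹  11 = (-5)·161 + (6)·136
25 = 2 × 11 + 3  ⟹  3 = (11)·161 + (-13)·136
11 = 3 × 3 + 2  ⟹  2 = (-38)·161 + (45)·136
3 = 1 × 2 + 1  ⟹  1 = (49)·161 + (-58)·136
So (-58)·136 ≡ 1 (mod 161), i.e. 136^(-1) ≡ -58 ≡ 103 (mod 161).
Check: 136 × 103 = 14008 ≡ 1 (mod 161)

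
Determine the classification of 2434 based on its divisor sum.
deficient

Proper divisors of 2434: sum = 1 + 2 + 1217 = 1220
Since 1220 < 2434, 2434 is deficient.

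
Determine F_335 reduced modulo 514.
107

Matrix identity: Q^n = [[F_(n+1), F_n], [F_n, F_(n-1)]] with Q = [[1,1],[1,0]].
n = 335 = 101001111₂. Square-and-multiply, entries mod 514:
Q^1 = [[1,1],[1,0]]
Q^2 = (Q^1)² = [[2,1],[1,1]]
Q^5 = (Q^2)²·Q = [[8,5],[5,3]]
Q^10 = (Q^5)² = [[89,55],[55,34]]
Q^20 = (Q^10)² = [[152,83],[83,69]]
Q^41 = (Q^20)²·Q = [[20,181],[181,353]]
Q^83 = (Q^41)²·Q = [[444,265],[265,179]]
Q^167 = (Q^83)²·Q = [[182,81],[81,101]]
Q^335 = (Q^167)²·Q = [[414,107],[107,307]]
F_335 mod 514 = Q^335[0][1] = 107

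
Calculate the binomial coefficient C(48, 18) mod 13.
1

Using Lucas' theorem:
Write n=48 and k=18 in base 13:
n in base 13: [3, 9]
k in base 13: [1, 5]
C(48,18) mod 13 = ∏ C(n_i, k_i) mod 13
Digit binomials (mod 13): C(3,1) = 3; C(9,5) = 126 ≡ 9
Product: 3 × 9 = 27 ≡ 1 (mod 13)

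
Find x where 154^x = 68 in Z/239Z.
16

Baby-step giant-step with step n = ⌈√239⌉ = 16.
Baby steps 154^j mod 239 (j:value) for j=0..15: 0:1, 1:154, 2:55, 3:105, 4:157, 5:39, 6:31, 7:233, 8:32, 9:148, 10:87, 11:14, 12:5, 13:53, 14:36, 15:47.
Giant-step multiplier: 154^(-16) ≡ 154^(238-16) = 154^222 ≡ 116 (mod 239).
Giant steps γ_i = 68·116^i mod 239: γ_0=68, γ_1=1 (in table at j=0).
x = i·n + j = 1·16 + 0 = 16.
Check: 154^16 ≡ 68 (mod 239).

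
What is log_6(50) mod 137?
64

Baby-step giant-step with step n = ⌈√137⌉ = 12.
Baby steps 6^j mod 137 (j:value) for j=0..11: 0:1, 1:6, 2:36, 3:79, 4:63, 5:104, 6:76, 7:45, 8:133, 9:113, 10:130, 11:95.
Giant-step multiplier: 6^(-12) ≡ 6^(136-12) = 6^124 ≡ 81 (mod 137).
Giant steps γ_i = 50·81^i mod 137: γ_0=50, γ_1=77, γ_2=72, γ_3=78, γ_4=16, γ_5=63 (in table at j=4).
x = i·n + j = 5·12 + 4 = 64.
Check: 6^64 ≡ 50 (mod 137).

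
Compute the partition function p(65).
2012558

p(n) counts ways to write n as a sum of positive integers (order ignored).
Euler's pentagonal recurrence: p(k) = p(k-1) + p(k-2) - p(k-5) - p(k-7) + p(k-12) + p(k-15) - ... (offsets j(3j∓1)/2, signs ++--, p(0)=1, p(<0)=0).
DP table for k = 0..64: p(0)=1, p(1)=1, p(2)=2, p(3)=3, p(4)=5, p(5)=7, p(6)=11, p(7)=15, p(8)=22, p(9)=30, p(10)=42, p(11)=56, p(12)=77, p(13)=101, p(14)=135, p(15)=176, p(16)=231, p(17)=297, p(18)=385, p(19)=490, p(20)=627, p(21)=792, p(22)=1002, p(23)=1255, p(24)=1575, p(25)=1958, p(26)=2436, p(27)=3010, p(28)=3718, p(29)=4565, p(30)=5604, p(31)=6842, p(32)=8349, p(33)=10143, p(34)=12310, p(35)=14883, p(36)=17977, p(37)=21637, p(38)=26015, p(39)=31185, p(40)=37338, p(41)=44583, p(42)=53174, p(43)=63261, p(44)=75175, p(45)=89134, p(46)=105558, p(47)=124754, p(48)=147273, p(49)=173525, p(50)=204226, p(51)=239943, p(52)=281589, p(53)=329931, p(54)=386155, p(55)=451276, p(56)=526823, p(57)=614154, p(58)=715220, p(59)=831820, p(60)=966467, p(61)=1121505, p(62)=1300156, p(63)=1505499, p(64)=1741630.
Final step: p(65) = p(64) + p(63) - p(60) - p(58) + p(53) + p(50) - p(43) - p(39) + p(30) + p(25) - p(14) - p(8)
= 1741630 + 1505499 - 966467 - 715220 + 329931 + 204226 - 63261 - 31185 + 5604 + 1958 - 135 - 22
= 2012558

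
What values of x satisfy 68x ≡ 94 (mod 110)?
x ≡ 3 (mod 55)

gcd(68, 110) = 2, which divides 94, so solutions exist.
Divide through by 2: 34x ≡ 47 (mod 55).
Find 34^(-1) mod 55 by the extended Euclidean algorithm:
55 = 1 × 34 + 21  ⟹  21 = (1)·55 + (-1)·34
34 = 1 × 21 + 13  ⟹  13 = (-1)·55 + (2)·34
21 = 1 × 13 + 8  ⟹  8 = (2)·55 + (-3)·34
13 = 1 × 8 + 5  ⟹  5 = (-3)·55 + (5)·34
8 = 1 × 5 + 3  ⟹  3 = (5)·55 + (-8)·34
5 = 1 × 3 + 2  ⟹  2 = (-8)·55 + (13)·34
3 = 1 × 2 + 1  ⟹  1 = (13)·55 + (-21)·34
So (-21)·34 ≡ 1 (mod 55), i.e. 34^(-1) ≡ -21 ≡ 34 (mod 55).
x ≡ 34 × 47 = 1598 ≡ 3 (mod 55).
Check: 68 × 3 = 204 ≡ 94 (mod 110).
x ≡ 3 (mod 55), giving 2 solutions mod 110.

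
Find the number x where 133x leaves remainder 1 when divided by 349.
21

gcd(133, 349) = 1, so the inverse exists.
Extended Euclidean algorithm on (349, 133):
349 = 2 × 133 + 83  ⟹  83 = (1)·349 + (-2)·133
133 = 1 × 83 + 50  ⟹  50 = (-1)·349 + (3)·133
83 = 1 × 50 + 33  ⟹  33 = (2)·349 + (-5)·133
50 = 1 × 33 + 17  ⟹  17 = (-3)·349 + (8)·133
33 = 1 × 17 + 16  ⟹  16 = (5)·349 + (-13)·133
17 = 1 × 16 + 1  ⟹  1 = (-8)·349 + (21)·133
So (21)·133 ≡ 1 (mod 349), i.e. 133^(-1) ≡ 21 (mod 349).
Check: 133 × 21 = 2793 ≡ 1 (mod 349)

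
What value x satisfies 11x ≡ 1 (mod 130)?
71

gcd(11, 130) = 1, so the inverse exists.
Extended Euclidean algorithm on (130, 11):
130 = 11 × 11 + 9  ⟹  9 = (1)·130 + (-11)·11
11 = 1 × 9 + 2  ⟹  2 = (-1)·130 + (12)·11
9 = 4 × 2 + 1  ⟹  1 = (5)·130 + (-59)·11
So (-59)·11 ≡ 1 (mod 130), i.e. 11^(-1) ≡ -59 ≡ 71 (mod 130).
Check: 11 × 71 = 781 ≡ 1 (mod 130)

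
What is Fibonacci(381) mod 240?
146

Matrix identity: Q^n = [[F_(n+1), F_n], [F_n, F_(n-1)]] with Q = [[1,1],[1,0]].
n = 381 = 101111101₂. Square-and-multiply, entries mod 240:
Q^1 = [[1,1],[1,0]]
Q^2 = (Q^1)² = [[2,1],[1,1]]
Q^5 = (Q^2)²·Q = [[8,5],[5,3]]
Q^11 = (Q^5)²·Q = [[144,89],[89,55]]
Q^23 = (Q^11)²·Q = [[48,97],[97,191]]
Q^47 = (Q^23)²·Q = [[96,193],[193,143]]
Q^95 = (Q^47)²·Q = [[192,145],[145,47]]
Q^190 = (Q^95)² = [[49,95],[95,194]]
Q^381 = (Q^190)²·Q = [[191,146],[146,45]]
F_381 mod 240 = Q^381[0][1] = 146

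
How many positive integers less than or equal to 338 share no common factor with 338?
156

338 = 2 × 13^2
φ(n) = n × ∏(1 - 1/p) for each prime p dividing n
φ(338) = 338 × (1 - 1/2) × (1 - 1/13) = 156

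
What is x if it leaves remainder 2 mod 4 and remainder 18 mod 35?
18

Using Chinese Remainder Theorem:
M = 4 × 35 = 140
M1 = 35, M2 = 4
y1 = 35^(-1) mod 4 = 3
y2 = 4^(-1) mod 35 = 9
x = (2×35×3 + 18×4×9) mod 140 = 18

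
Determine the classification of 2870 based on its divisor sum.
abundant

Proper divisors of 2870: sum = 1 + 2 + 5 + 7 + 10 + 14 + 35 + 41 + 70 + 82 + 205 + 287 + 410 + 574 + 1435 = 3178
Since 3178 > 2870, 2870 is abundant.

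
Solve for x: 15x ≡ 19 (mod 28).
x ≡ 5 (mod 28)

gcd(15, 28) = 1, which divides 19, so solutions exist.
Find 15^(-1) mod 28 by the extended Euclidean algorithm:
28 = 1 × 15 + 13  ⟹  13 = (1)·28 + (-1)·15
15 = 1 × 13 + 2  ⟹  2 = (-1)·28 + (2)·15
13 = 6 × 2 + 1  ⟹  1 = (7)·28 + (-13)·15
So (-13)·15 ≡ 1 (mod 28), i.e. 15^(-1) ≡ -13 ≡ 15 (mod 28).
x ≡ 15 × 19 = 285 ≡ 5 (mod 28).
Check: 15 × 5 = 75 ≡ 19 (mod 28).
Unique solution: x ≡ 5 (mod 28)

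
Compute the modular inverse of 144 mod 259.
9

gcd(144, 259) = 1, so the inverse exists.
Extended Euclidean algorithm on (259, 144):
259 = 1 × 144 + 115  ⟹  115 = (1)·259 + (-1)·144
144 = 1 × 115 + 29  ⟹  29 = (-1)·259 + (2)·144
115 = 3 × 29 + 28  ⟹  28 = (4)·259 + (-7)·144
29 = 1 × 28 + 1  ⟹  1 = (-5)·259 + (9)·144
So (9)·144 ≡ 1 (mod 259), i.e. 144^(-1) ≡ 9 (mod 259).
Check: 144 × 9 = 1296 ≡ 1 (mod 259)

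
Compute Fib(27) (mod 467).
278

Matrix identity: Q^n = [[F_(n+1), F_n], [F_n, F_(n-1)]] with Q = [[1,1],[1,0]].
n = 27 = 11011₂. Square-and-multiply, entries mod 467:
Q^1 = [[1,1],[1,0]]
Q^3 = (Q^1)²·Q = [[3,2],[2,1]]
Q^6 = (Q^3)² = [[13,8],[8,5]]
Q^13 = (Q^6)²·Q = [[377,233],[233,144]]
Q^27 = (Q^13)²·Q = [[251,278],[278,440]]
F_27 mod 467 = Q^27[0][1] = 278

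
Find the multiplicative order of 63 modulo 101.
100

101 is prime, so ord(63) divides φ(101) = 100.
Divisors of 100: 1, 2, 4, 5, 10, 20, 25, 50, 100.
Repeated squaring: 63^1 ≡ 63, 63^2 ≡ 30, 63^4 ≡ 92, 63^8 ≡ 81, 63^16 ≡ 97, 63^32 ≡ 16, 63^64 ≡ 54 (mod 101).
Test 63^d mod 101 for each divisor d in increasing order:
63^1 ≡ 63
63^2 ≡ 30
63^4 ≡ 92
63^5 = 63^4·63^1 ≡ 39
63^10 = 63^8·63^2 ≡ 6
63^20 = 63^16·63^4 ≡ 36
63^25 = 63^16·63^8·63^1 ≡ 91
63^50 = 63^32·63^16·63^2 ≡ 100
63^100 = 63^64·63^32·63^4 ≡ 1  ← first divisor giving 1
The order is 100.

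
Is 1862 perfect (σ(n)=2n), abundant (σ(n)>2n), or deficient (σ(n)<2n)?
deficient

Proper divisors of 1862: sum = 1 + 2 + 7 + 14 + 19 + 38 + 49 + 98 + 133 + 266 + 931 = 1558
Since 1558 < 1862, 1862 is deficient.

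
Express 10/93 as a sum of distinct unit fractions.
1/10 + 1/133 + 1/123690

Greedy algorithm:
10/93: ceiling(93/10) = 10, use 1/10
7/930: ceiling(930/7) = 133, use 1/133
1/123690: ceiling(123690/1) = 123690, use 1/123690
Result: 10/93 = 1/10 + 1/133 + 1/123690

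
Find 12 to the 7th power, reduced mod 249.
210

Repeated squaring. Binary of 7 = 111.
12^1 ≡ 12 (mod 249); 12^2 ≡ 144 (mod 249); 12^4 ≡ 69 (mod 249)
12^7 = 12^1 × 12^2 × 12^4 ≡ 210 (mod 249)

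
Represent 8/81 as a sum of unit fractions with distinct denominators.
1/11 + 1/128 + 1/22810 + 1/1300717440

Greedy algorithm:
8/81: ceiling(81/8) = 11, use 1/11
7/891: ceiling(891/7) = 128, use 1/128
5/114048: ceiling(114048/5) = 22810, use 1/22810
1/1300717440: ceiling(1300717440/1) = 1300717440, use 1/1300717440
Result: 8/81 = 1/11 + 1/128 + 1/22810 + 1/1300717440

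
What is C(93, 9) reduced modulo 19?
9

Using Lucas' theorem:
Write n=93 and k=9 in base 19:
n in base 19: [4, 17]
k in base 19: [0, 9]
C(93,9) mod 19 = ∏ C(n_i, k_i) mod 19
Digit binomials (mod 19): C(4,0) = 1; C(17,9) = 24310 ≡ 9
Product: 1 × 9 = 9 ≡ 9 (mod 19)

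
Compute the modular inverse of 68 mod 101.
52

gcd(68, 101) = 1, so the inverse exists.
Extended Euclidean algorithm on (101, 68):
101 = 1 × 68 + 33  ⟹  33 = (1)·101 + (-1)·68
68 = 2 × 33 + 2  ⟹  2 = (-2)·101 + (3)·68
33 = 16 × 2 + 1  ⟹  1 = (33)·101 + (-49)·68
So (-49)·68 ≡ 1 (mod 101), i.e. 68^(-1) ≡ -49 ≡ 52 (mod 101).
Check: 68 × 52 = 3536 ≡ 1 (mod 101)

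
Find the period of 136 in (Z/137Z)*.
2

137 is prime, so ord(136) divides φ(137) = 136.
Divisors of 136: 1, 2, 4, 8, 17, 34, 68, 136.
Repeated squaring: 136^1 ≡ 136, 136^2 ≡ 1, 136^4 ≡ 1, 136^8 ≡ 1, 136^16 ≡ 1, 136^32 ≡ 1, 136^64 ≡ 1, 136^128 ≡ 1 (mod 137).
Test 136^d mod 137 for each divisor d in increasing order:
136^1 ≡ 136
136^2 ≡ 1  ← first divisor giving 1
The order is 2.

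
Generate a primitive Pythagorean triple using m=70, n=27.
(4171, 3780, 5629)

Euclid's formula: a = m² - n², b = 2mn, c = m² + n²
m = 70, n = 27
a = 70² - 27² = 4900 - 729 = 4171
b = 2 × 70 × 27 = 3780
c = 70² + 27² = 4900 + 729 = 5629
Verification: 4171² + 3780² = 17397241 + 14288400 = 31685641 = 5629² ✓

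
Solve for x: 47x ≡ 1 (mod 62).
33

gcd(47, 62) = 1, so the inverse exists.
Extended Euclidean algorithm on (62, 47):
62 = 1 × 47 + 15  ⟹  15 = (1)·62 + (-1)·47
47 = 3 × 15 + 2  ⟹  2 = (-3)·62 + (4)·47
15 = 7 × 2 + 1  ⟹  1 = (22)·62 + (-29)·47
So (-29)·47 ≡ 1 (mod 62), i.e. 47^(-1) ≡ -29 ≡ 33 (mod 62).
Check: 47 × 33 = 1551 ≡ 1 (mod 62)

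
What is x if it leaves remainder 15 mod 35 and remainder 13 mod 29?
680

Using Chinese Remainder Theorem:
M = 35 × 29 = 1015
M1 = 29, M2 = 35
y1 = 29^(-1) mod 35 = 29
y2 = 35^(-1) mod 29 = 5
x = (15×29×29 + 13×35×5) mod 1015 = 680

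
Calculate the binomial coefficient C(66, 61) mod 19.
12

Using Lucas' theorem:
Write n=66 and k=61 in base 19:
n in base 19: [3, 9]
k in base 19: [3, 4]
C(66,61) mod 19 = ∏ C(n_i, k_i) mod 19
Digit binomials (mod 19): C(3,3) = 1; C(9,4) = 126 ≡ 12
Product: 1 × 12 = 12 ≡ 12 (mod 19)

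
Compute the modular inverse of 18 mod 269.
15

gcd(18, 269) = 1, so the inverse exists.
Extended Euclidean algorithm on (269, 18):
269 = 14 × 18 + 17  ⟹  17 = (1)·269 + (-14)·18
18 = 1 × 17 + 1  ⟹  1 = (-1)·269 + (15)·18
So (15)·18 ≡ 1 (mod 269), i.e. 18^(-1) ≡ 15 (mod 269).
Check: 18 × 15 = 270 ≡ 1 (mod 269)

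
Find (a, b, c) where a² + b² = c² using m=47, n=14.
(2013, 1316, 2405)

Euclid's formula: a = m² - n², b = 2mn, c = m² + n²
m = 47, n = 14
a = 47² - 14² = 2209 - 196 = 2013
b = 2 × 47 × 14 = 1316
c = 47² + 14² = 2209 + 196 = 2405
Verification: 2013² + 1316² = 4052169 + 1731856 = 5784025 = 2405² ✓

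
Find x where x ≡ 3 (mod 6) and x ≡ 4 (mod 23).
27

Using Chinese Remainder Theorem:
M = 6 × 23 = 138
M1 = 23, M2 = 6
y1 = 23^(-1) mod 6 = 5
y2 = 6^(-1) mod 23 = 4
x = (3×23×5 + 4×6×4) mod 138 = 27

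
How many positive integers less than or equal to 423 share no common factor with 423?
276

423 = 3^2 × 47
φ(n) = n × ∏(1 - 1/p) for each prime p dividing n
φ(423) = 423 × (1 - 1/3) × (1 - 1/47) = 276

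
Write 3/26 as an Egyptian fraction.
1/9 + 1/234

Greedy algorithm:
3/26: ceiling(26/3) = 9, use 1/9
1/234: ceiling(234/1) = 234, use 1/234
Result: 3/26 = 1/9 + 1/234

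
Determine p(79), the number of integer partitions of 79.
13848650

p(n) counts ways to write n as a sum of positive integers (order ignored).
Euler's pentagonal recurrence: p(k) = p(k-1) + p(k-2) - p(k-5) - p(k-7) + p(k-12) + p(k-15) - ... (offsets j(3j∓1)/2, signs ++--, p(0)=1, p(<0)=0).
DP table for k = 0..78: p(0)=1, p(1)=1, p(2)=2, p(3)=3, p(4)=5, p(5)=7, p(6)=11, p(7)=15, p(8)=22, p(9)=30, p(10)=42, p(11)=56, p(12)=77, p(13)=101, p(14)=135, p(15)=176, p(16)=231, p(17)=297, p(18)=385, p(19)=490, p(20)=627, p(21)=792, p(22)=1002, p(23)=1255, p(24)=1575, p(25)=1958, p(26)=2436, p(27)=3010, p(28)=3718, p(29)=4565, p(30)=5604, p(31)=6842, p(32)=8349, p(33)=10143, p(34)=12310, p(35)=14883, p(36)=17977, p(37)=21637, p(38)=26015, p(39)=31185, p(40)=37338, p(41)=44583, p(42)=53174, p(43)=63261, p(44)=75175, p(45)=89134, p(46)=105558, p(47)=124754, p(48)=147273, p(49)=173525, p(50)=204226, p(51)=239943, p(52)=281589, p(53)=329931, p(54)=386155, p(55)=451276, p(56)=526823, p(57)=614154, p(58)=715220, p(59)=831820, p(60)=966467, p(61)=1121505, p(62)=1300156, p(63)=1505499, p(64)=1741630, p(65)=2012558, p(66)=2323520, p(67)=2679689, p(68)=3087735, p(69)=3554345, p(70)=4087968, p(71)=4697205, p(72)=5392783, p(73)=6185689, p(74)=7089500, p(75)=8118264, p(76)=9289091, p(77)=10619863, p(78)=12132164.
Final step: p(79) = p(78) + p(77) - p(74) - p(72) + p(67) + p(64) - p(57) - p(53) + p(44) + p(39) - p(28) - p(22) + p(9) + p(2)
= 12132164 + 10619863 - 7089500 - 5392783 + 2679689 + 1741630 - 614154 - 329931 + 75175 + 31185 - 3718 - 1002 + 30 + 2
= 13848650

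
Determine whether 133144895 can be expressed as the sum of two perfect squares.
Not possible

Factorization: 133144895 = 5 × 13 × 127^3
By Fermat: n is sum of two squares iff every prime p ≡ 3 (mod 4) appears to even power.
Prime(s) ≡ 3 (mod 4) with odd exponent: [(127, 3)]
Therefore 133144895 cannot be expressed as a² + b².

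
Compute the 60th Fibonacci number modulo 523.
26

Matrix identity: Q^n = [[F_(n+1), F_n], [F_n, F_(n-1)]] with Q = [[1,1],[1,0]].
n = 60 = 111100₂. Square-and-multiply, entries mod 523:
Q^1 = [[1,1],[1,0]]
Q^3 = (Q^1)²·Q = [[3,2],[2,1]]
Q^7 = (Q^3)²·Q = [[21,13],[13,8]]
Q^15 = (Q^7)²·Q = [[464,87],[87,377]]
Q^30 = (Q^15)² = [[67,470],[470,120]]
Q^60 = (Q^30)² = [[499,26],[26,473]]
F_60 mod 523 = Q^60[0][1] = 26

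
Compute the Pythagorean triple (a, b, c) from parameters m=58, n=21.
(2923, 2436, 3805)

Euclid's formula: a = m² - n², b = 2mn, c = m² + n²
m = 58, n = 21
a = 58² - 21² = 3364 - 441 = 2923
b = 2 × 58 × 21 = 2436
c = 58² + 21² = 3364 + 441 = 3805
Verification: 2923² + 2436² = 8543929 + 5934096 = 14478025 = 3805² ✓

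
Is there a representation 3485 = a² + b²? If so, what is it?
2² + 59² (a=2, b=59)

Factorization: 3485 = 5 × 17 × 41
By Fermat: n is sum of two squares iff every prime p ≡ 3 (mod 4) appears to even power.
All primes ≡ 3 (mod 4) appear to even power.
Search a = 0, 1, 2, … for 3485 - a² a perfect square: first hit at a = 2: 3485 - 4 = 3481 = 59².
3485 = 2² + 59² = 4 + 3481 ✓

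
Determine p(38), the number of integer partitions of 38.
26015

p(n) counts ways to write n as a sum of positive integers (order ignored).
Euler's pentagonal recurrence: p(k) = p(k-1) + p(k-2) - p(k-5) - p(k-7) + p(k-12) + p(k-15) - ... (offsets j(3j∓1)/2, signs ++--, p(0)=1, p(<0)=0).
DP table for k = 0..37: p(0)=1, p(1)=1, p(2)=2, p(3)=3, p(4)=5, p(5)=7, p(6)=11, p(7)=15, p(8)=22, p(9)=30, p(10)=42, p(11)=56, p(12)=77, p(13)=101, p(14)=135, p(15)=176, p(16)=231, p(17)=297, p(18)=385, p(19)=490, p(20)=627, p(21)=792, p(22)=1002, p(23)=1255, p(24)=1575, p(25)=1958, p(26)=2436, p(27)=3010, p(28)=3718, p(29)=4565, p(30)=5604, p(31)=6842, p(32)=8349, p(33)=10143, p(34)=12310, p(35)=14883, p(36)=17977, p(37)=21637.
Final step: p(38) = p(37) + p(36) - p(33) - p(31) + p(26) + p(23) - p(16) - p(12) + p(3)
= 21637 + 17977 - 10143 - 6842 + 2436 + 1255 - 231 - 77 + 3
= 26015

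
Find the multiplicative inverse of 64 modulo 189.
127

gcd(64, 189) = 1, so the inverse exists.
Extended Euclidean algorithm on (189, 64):
189 = 2 × 64 + 61  ⟹  61 = (1)·189 + (-2)·64
64 = 1 × 61 + 3  ⟹  3 = (-1)·189 + (3)·64
61 = 20 × 3 + 1  ⟹  1 = (21)·189 + (-62)·64
So (-62)·64 ≡ 1 (mod 189), i.e. 64^(-1) ≡ -62 ≡ 127 (mod 189).
Check: 64 × 127 = 8128 ≡ 1 (mod 189)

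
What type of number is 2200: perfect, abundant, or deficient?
abundant

Proper divisors of 2200: sum = 1 + 2 + 4 + 5 + 8 + 10 + 11 + 20 + ... + 275 + 440 + 550 + 1100 (23 divisors) = 3380
Since 3380 > 2200, 2200 is abundant.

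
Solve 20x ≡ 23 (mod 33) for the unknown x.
x ≡ 16 (mod 33)

gcd(20, 33) = 1, which divides 23, so solutions exist.
Find 20^(-1) mod 33 by the extended Euclidean algorithm:
33 = 1 × 20 + 13  ⟹  13 = (1)·33 + (-1)·20
20 = 1 × 13 + 7  ⟹  7 = (-1)·33 + (2)·20
13 = 1 × 7 + 6  ⟹  6 = (2)·33 + (-3)·20
7 = 1 × 6 + 1  ⟹  1 = (-3)·33 + (5)·20
So (5)·20 ≡ 1 (mod 33), i.e. 20^(-1) ≡ 5 (mod 33).
x ≡ 5 × 23 = 115 ≡ 16 (mod 33).
Check: 20 × 16 = 320 ≡ 23 (mod 33).
Unique solution: x ≡ 16 (mod 33)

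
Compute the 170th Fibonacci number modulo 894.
427

Matrix identity: Q^n = [[F_(n+1), F_n], [F_n, F_(n-1)]] with Q = [[1,1],[1,0]].
n = 170 = 10101010₂. Square-and-multiply, entries mod 894:
Q^1 = [[1,1],[1,0]]
Q^2 = (Q^1)² = [[2,1],[1,1]]
Q^5 = (Q^2)²·Q = [[8,5],[5,3]]
Q^10 = (Q^5)² = [[89,55],[55,34]]
Q^21 = (Q^10)²·Q = [[725,218],[218,507]]
Q^42 = (Q^21)² = [[95,376],[376,613]]
Q^85 = (Q^42)²·Q = [[5,209],[209,690]]
Q^170 = (Q^85)² = [[794,427],[427,367]]
F_170 mod 894 = Q^170[0][1] = 427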